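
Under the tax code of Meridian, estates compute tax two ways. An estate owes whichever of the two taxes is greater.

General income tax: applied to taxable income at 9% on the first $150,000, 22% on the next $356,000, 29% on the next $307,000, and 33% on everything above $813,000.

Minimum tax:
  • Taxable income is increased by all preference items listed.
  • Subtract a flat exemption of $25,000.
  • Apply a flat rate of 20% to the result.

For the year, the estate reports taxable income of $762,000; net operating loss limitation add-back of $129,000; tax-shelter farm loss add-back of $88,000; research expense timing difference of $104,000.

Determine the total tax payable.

General income tax:
  $150,000 × 9% = $13,500
  $356,000 × 22% = $78,320
  $256,000 × 29% = $74,240
  → $166,060

Minimum tax:
  Adjusted income: $762,000 + $129,000 + $88,000 + $104,000 = $1,083,000
  Less exemption $25,000 → base $1,058,000
  $1,058,000 × 20% = $211,600

$211,600 > $166,060, so the minimum tax is the binding amount.

$211,600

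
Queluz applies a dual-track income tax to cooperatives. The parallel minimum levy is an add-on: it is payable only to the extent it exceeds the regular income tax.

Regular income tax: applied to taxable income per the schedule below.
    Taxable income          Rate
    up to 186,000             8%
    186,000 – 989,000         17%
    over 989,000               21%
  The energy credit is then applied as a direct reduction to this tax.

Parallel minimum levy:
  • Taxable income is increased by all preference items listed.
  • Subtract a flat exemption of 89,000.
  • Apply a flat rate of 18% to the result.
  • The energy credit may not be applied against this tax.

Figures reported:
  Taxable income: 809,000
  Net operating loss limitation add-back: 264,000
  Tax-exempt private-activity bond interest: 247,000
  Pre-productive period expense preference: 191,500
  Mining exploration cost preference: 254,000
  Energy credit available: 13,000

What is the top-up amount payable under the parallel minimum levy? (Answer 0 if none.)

193,980

Parallel minimum levy:
  Adjusted income: 809,000 + 264,000 + 247,000 + 191,500 + 254,000 = 1,765,500
  Less exemption 89,000 → base 1,676,500
  1,676,500 × 18% = 301,770

Regular income tax:
  186,000 × 8% = 14,880
  623,000 × 17% = 105,910
  → 120,790
  Less energy credit 13,000 → 107,790

Excess of parallel minimum levy over regular income tax: 301,770 − 107,790 = 193,980.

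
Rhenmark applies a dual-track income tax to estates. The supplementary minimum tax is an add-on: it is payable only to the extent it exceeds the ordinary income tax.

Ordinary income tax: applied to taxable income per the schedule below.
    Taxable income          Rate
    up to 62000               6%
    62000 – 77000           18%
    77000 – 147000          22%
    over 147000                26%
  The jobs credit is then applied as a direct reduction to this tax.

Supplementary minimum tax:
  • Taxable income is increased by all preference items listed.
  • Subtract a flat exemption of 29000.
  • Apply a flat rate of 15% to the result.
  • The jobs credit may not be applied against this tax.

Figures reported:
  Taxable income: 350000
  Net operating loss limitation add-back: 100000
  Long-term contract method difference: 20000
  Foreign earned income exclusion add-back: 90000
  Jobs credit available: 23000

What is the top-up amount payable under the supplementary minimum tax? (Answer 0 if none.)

28050

Ordinary income tax:
  62000 × 6% = 3720
  15000 × 18% = 2700
  70000 × 22% = 15400
  203000 × 26% = 52780
  → 74600
  Less jobs credit 23000 → 51600

Supplementary minimum tax:
  Adjusted income: 350000 + 100000 + 20000 + 90000 = 560000
  Less exemption 29000 → base 531000
  531000 × 15% = 79650

Excess of supplementary minimum tax over ordinary income tax: 79650 − 51600 = 28050.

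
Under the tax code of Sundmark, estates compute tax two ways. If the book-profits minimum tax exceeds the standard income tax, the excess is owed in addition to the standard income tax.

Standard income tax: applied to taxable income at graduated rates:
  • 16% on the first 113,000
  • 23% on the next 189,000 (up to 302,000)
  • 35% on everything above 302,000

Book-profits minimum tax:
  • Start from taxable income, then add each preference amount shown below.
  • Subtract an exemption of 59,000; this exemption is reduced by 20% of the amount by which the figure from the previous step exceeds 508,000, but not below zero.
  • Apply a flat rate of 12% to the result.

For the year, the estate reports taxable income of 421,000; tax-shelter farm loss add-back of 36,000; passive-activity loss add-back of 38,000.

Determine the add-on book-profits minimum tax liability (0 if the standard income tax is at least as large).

0

Standard income tax:
  113,000 × 16% = 18,080
  189,000 × 23% = 43,470
  119,000 × 35% = 41,650
  → 103,200

Book-profits minimum tax:
  Adjusted income: 421,000 + 36,000 + 38,000 = 495,000
  Exemption: 495,000 ≤ 508,000, so full 59,000 applies
  Base: 495,000 − 59,000 = 436,000
  436,000 × 12% = 52,320

52,320 ≤ 103,200, so no add-on is due.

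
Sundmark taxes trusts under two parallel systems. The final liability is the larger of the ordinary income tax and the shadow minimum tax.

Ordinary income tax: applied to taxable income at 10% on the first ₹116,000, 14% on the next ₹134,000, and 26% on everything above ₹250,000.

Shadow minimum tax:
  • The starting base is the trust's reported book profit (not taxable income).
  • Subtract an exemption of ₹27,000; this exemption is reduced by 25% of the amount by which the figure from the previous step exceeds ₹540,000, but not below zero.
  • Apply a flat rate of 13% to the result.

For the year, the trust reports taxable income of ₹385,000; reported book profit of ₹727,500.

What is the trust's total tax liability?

Ordinary income tax:
  ₹116,000 × 10% = ₹11,600
  ₹134,000 × 14% = ₹18,760
  ₹135,000 × 26% = ₹35,100
  → ₹65,460

Shadow minimum tax:
  Base (reported book profit): ₹727,500
  Exemption: 25% × (₹727,500 − ₹540,000) = ₹46,875 ≥ ₹27,000, so the exemption is fully phased out
  Base: ₹727,500 − ₹0 = ₹727,500
  ₹727,500 × 13% = ₹94,575

₹94,575 > ₹65,460, so the shadow minimum tax is the binding amount.

₹94,575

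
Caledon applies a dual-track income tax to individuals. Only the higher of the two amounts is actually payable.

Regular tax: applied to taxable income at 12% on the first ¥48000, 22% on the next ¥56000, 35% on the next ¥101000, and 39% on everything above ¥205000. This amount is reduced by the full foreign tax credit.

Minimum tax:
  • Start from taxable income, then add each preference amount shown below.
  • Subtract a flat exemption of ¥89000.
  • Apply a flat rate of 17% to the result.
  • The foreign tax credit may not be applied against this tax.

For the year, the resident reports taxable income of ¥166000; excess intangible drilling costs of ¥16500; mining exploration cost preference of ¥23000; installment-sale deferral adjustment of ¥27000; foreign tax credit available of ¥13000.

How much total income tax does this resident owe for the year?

Minimum tax:
  Adjusted income: ¥166000 + ¥16500 + ¥23000 + ¥27000 = ¥232500
  Less exemption ¥89000 → base ¥143500
  ¥143500 × 17% = ¥24395

Regular tax:
  ¥48000 × 12% = ¥5760
  ¥56000 × 22% = ¥12320
  ¥62000 × 35% = ¥21700
  → ¥39780
  Less foreign tax credit ¥13000 → ¥26780

¥26780 > ¥24395, so the regular tax governs.

¥26780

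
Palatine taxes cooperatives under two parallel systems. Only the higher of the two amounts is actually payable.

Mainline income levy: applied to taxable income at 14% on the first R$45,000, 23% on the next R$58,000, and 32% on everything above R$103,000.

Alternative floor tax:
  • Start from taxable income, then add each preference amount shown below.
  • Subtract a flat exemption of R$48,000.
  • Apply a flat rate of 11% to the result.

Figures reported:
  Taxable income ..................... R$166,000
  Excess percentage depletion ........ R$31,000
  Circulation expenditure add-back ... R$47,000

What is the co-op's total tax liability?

R$39,800

Mainline income levy:
  R$45,000 × 14% = R$6,300
  R$58,000 × 23% = R$13,340
  R$63,000 × 32% = R$20,160
  → R$39,800

Alternative floor tax:
  Adjusted income: R$166,000 + R$31,000 + R$47,000 = R$244,000
  Less exemption R$48,000 → base R$196,000
  R$196,000 × 11% = R$21,560

R$39,800 > R$21,560, so the mainline income levy governs.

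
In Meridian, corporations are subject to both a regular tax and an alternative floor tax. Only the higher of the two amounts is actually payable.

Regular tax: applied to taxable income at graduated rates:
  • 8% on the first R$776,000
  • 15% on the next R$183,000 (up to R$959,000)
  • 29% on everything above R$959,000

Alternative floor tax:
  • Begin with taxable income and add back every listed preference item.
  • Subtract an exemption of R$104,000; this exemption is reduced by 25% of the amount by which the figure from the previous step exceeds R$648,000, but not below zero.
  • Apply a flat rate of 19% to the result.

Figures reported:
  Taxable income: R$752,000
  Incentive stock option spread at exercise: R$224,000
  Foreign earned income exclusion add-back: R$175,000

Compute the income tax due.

R$218,690

Regular tax:
  R$752,000 × 8% = R$60,160

Alternative floor tax:
  Adjusted income: R$752,000 + R$224,000 + R$175,000 = R$1,151,000
  Exemption: 25% × (R$1,151,000 − R$648,000) = R$125,750 ≥ R$104,000, so the exemption is fully phased out
  Base: R$1,151,000 − R$0 = R$1,151,000
  R$1,151,000 × 19% = R$218,690

R$218,690 > R$60,160, so the alternative floor tax is the binding amount.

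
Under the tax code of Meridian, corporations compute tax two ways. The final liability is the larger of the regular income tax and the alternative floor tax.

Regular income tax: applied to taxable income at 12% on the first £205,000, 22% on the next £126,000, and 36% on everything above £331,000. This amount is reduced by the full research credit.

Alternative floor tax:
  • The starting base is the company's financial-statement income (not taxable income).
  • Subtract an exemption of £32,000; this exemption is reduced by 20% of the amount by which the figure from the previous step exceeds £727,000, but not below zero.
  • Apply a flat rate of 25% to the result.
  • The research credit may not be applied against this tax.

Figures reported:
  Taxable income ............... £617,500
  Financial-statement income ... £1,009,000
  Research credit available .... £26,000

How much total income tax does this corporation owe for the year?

Alternative floor tax:
  Base (financial-statement income): £1,009,000
  Exemption: 20% × (£1,009,000 − £727,000) = £56,400 ≥ £32,000, so the exemption is fully phased out
  Base: £1,009,000 − £0 = £1,009,000
  £1,009,000 × 25% = £252,250

Regular income tax:
  £205,000 × 12% = £24,600
  £126,000 × 22% = £27,720
  £286,500 × 36% = £103,140
  → £155,460
  Less research credit £26,000 → £129,460

£252,250 > £129,460, so the alternative floor tax is the binding amount.

£252,250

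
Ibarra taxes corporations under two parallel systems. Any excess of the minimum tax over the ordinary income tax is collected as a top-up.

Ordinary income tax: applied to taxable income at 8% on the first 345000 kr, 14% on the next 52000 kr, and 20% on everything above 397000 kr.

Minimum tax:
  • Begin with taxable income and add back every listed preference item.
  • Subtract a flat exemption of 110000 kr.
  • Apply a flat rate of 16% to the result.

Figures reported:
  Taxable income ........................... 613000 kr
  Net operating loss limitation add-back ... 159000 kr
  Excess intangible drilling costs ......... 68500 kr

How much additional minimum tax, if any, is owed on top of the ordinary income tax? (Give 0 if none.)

Minimum tax:
  Adjusted income: 613000 kr + 159000 kr + 68500 kr = 840500 kr
  Less exemption 110000 kr → base 730500 kr
  730500 kr × 16% = 116880 kr

Ordinary income tax:
  345000 kr × 8% = 27600 kr
  52000 kr × 14% = 7280 kr
  216000 kr × 20% = 43200 kr
  → 78080 kr

Excess of minimum tax over ordinary income tax: 116880 kr − 78080 kr = 38800 kr.

38800 kr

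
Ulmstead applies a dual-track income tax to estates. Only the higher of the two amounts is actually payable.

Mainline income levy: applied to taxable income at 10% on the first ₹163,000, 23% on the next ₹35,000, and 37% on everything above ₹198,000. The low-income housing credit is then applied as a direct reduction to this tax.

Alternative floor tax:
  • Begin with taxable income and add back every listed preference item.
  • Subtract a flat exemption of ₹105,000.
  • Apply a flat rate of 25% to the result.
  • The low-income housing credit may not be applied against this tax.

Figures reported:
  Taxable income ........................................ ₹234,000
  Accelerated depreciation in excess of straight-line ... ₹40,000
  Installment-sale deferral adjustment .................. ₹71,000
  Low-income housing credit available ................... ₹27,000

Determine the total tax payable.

₹60,000

Alternative floor tax:
  Adjusted income: ₹234,000 + ₹40,000 + ₹71,000 = ₹345,000
  Less exemption ₹105,000 → base ₹240,000
  ₹240,000 × 25% = ₹60,000

Mainline income levy:
  ₹163,000 × 10% = ₹16,300
  ₹35,000 × 23% = ₹8,050
  ₹36,000 × 37% = ₹13,320
  → ₹37,670
  Less low-income housing credit ₹27,000 → ₹10,670

₹60,000 > ₹10,670, so the alternative floor tax is the binding amount.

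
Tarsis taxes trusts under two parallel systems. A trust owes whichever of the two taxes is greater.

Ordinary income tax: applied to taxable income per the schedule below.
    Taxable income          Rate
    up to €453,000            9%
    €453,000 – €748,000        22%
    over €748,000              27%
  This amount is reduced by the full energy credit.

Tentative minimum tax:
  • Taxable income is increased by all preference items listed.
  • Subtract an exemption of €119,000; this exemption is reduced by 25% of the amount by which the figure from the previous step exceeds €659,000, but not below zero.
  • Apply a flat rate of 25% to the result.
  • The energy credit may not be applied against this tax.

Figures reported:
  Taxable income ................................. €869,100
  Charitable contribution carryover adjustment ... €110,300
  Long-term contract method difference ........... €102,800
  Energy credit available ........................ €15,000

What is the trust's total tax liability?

€267,250

Ordinary income tax:
  €453,000 × 9% = €40,770
  €295,000 × 22% = €64,900
  €121,100 × 27% = €32,697
  → €138,367
  Less energy credit €15,000 → €123,367

Tentative minimum tax:
  Adjusted income: €869,100 + €110,300 + €102,800 = €1,082,200
  Exemption: €119,000 − 25% × (€1,082,200 − €659,000) = €119,000 − €105,800 = €13,200
  Base: €1,082,200 − €13,200 = €1,069,000
  €1,069,000 × 25% = €267,250

€267,250 > €123,367, so the tentative minimum tax is the binding amount.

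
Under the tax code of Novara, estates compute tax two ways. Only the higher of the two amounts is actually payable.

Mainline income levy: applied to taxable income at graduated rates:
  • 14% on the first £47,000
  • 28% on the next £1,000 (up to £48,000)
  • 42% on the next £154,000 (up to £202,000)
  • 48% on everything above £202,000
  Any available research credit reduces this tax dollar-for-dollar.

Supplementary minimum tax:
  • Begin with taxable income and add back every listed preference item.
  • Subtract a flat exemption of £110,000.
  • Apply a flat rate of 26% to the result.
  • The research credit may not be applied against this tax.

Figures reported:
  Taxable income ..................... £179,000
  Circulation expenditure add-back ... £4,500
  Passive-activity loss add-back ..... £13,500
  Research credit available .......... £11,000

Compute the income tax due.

Supplementary minimum tax:
  Adjusted income: £179,000 + £4,500 + £13,500 = £197,000
  Less exemption £110,000 → base £87,000
  £87,000 × 26% = £22,620

Mainline income levy:
  £47,000 × 14% = £6,580
  £1,000 × 28% = £280
  £131,000 × 42% = £55,020
  → £61,880
  Less research credit £11,000 → £50,880

£50,880 > £22,620, so the mainline income levy governs.

£50,880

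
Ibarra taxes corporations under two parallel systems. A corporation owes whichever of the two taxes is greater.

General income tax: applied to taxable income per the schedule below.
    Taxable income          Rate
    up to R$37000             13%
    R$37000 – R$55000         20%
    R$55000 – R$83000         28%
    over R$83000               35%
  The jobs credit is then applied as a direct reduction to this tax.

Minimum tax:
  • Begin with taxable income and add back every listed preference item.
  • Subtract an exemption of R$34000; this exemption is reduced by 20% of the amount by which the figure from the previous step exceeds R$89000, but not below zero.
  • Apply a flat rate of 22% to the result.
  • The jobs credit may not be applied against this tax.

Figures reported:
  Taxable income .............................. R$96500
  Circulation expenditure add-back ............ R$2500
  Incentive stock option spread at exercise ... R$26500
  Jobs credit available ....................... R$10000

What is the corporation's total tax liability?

General income tax:
  R$37000 × 13% = R$4810
  R$18000 × 20% = R$3600
  R$28000 × 28% = R$7840
  R$13500 × 35% = R$4725
  → R$20975
  Less jobs credit R$10000 → R$10975

Minimum tax:
  Adjusted income: R$96500 + R$2500 + R$26500 = R$125500
  Exemption: R$34000 − 20% × (R$125500 − R$89000) = R$34000 − R$7300 = R$26700
  Base: R$125500 − R$26700 = R$98800
  R$98800 × 22% = R$21736

R$21736 > R$10975, so the minimum tax is the binding amount.

R$21736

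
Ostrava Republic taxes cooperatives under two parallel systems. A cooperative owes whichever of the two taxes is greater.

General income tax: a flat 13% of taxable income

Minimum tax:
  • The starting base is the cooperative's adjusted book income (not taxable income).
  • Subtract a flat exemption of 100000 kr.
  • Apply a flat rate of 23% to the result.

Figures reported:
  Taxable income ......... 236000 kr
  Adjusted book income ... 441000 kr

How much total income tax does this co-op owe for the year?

78430 kr

Minimum tax:
  Base (adjusted book income): 441000 kr
  Less exemption 100000 kr → base 341000 kr
  341000 kr × 23% = 78430 kr

General income tax:
  236000 kr × 13% = 30680 kr

78430 kr > 30680 kr, so the minimum tax is the binding amount.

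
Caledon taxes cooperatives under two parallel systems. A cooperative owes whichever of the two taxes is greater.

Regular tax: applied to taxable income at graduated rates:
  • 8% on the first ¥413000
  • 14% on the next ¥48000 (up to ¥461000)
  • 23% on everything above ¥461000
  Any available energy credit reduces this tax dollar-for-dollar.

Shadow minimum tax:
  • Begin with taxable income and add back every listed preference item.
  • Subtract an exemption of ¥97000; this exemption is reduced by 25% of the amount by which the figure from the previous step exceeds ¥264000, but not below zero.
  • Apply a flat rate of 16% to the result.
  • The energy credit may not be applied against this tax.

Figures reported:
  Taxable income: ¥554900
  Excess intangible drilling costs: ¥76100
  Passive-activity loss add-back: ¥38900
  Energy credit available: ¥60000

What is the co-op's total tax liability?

Regular tax:
  ¥413000 × 8% = ¥33040
  ¥48000 × 14% = ¥6720
  ¥93900 × 23% = ¥21597
  → ¥61357
  Less energy credit ¥60000 → ¥1357

Shadow minimum tax:
  Adjusted income: ¥554900 + ¥76100 + ¥38900 = ¥669900
  Exemption: 25% × (¥669900 − ¥264000) = ¥101475 ≥ ¥97000, so the exemption is fully phased out
  Base: ¥669900 − ¥0 = ¥669900
  ¥669900 × 16% = ¥107184

¥107184 > ¥1357, so the shadow minimum tax is the binding amount.

¥107184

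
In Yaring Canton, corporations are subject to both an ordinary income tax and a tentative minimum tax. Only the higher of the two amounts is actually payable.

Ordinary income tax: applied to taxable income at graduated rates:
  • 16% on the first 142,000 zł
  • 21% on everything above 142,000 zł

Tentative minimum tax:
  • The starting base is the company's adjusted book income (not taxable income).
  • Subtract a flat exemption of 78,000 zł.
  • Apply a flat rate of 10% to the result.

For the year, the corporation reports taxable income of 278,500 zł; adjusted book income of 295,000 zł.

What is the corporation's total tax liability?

Ordinary income tax:
  142,000 zł × 16% = 22,720 zł
  136,500 zł × 21% = 28,665 zł
  → 51,385 zł

Tentative minimum tax:
  Base (adjusted book income): 295,000 zł
  Less exemption 78,000 zł → base 217,000 zł
  217,000 zł × 10% = 21,700 zł

51,385 zł > 21,700 zł, so the ordinary income tax governs.

51,385 zł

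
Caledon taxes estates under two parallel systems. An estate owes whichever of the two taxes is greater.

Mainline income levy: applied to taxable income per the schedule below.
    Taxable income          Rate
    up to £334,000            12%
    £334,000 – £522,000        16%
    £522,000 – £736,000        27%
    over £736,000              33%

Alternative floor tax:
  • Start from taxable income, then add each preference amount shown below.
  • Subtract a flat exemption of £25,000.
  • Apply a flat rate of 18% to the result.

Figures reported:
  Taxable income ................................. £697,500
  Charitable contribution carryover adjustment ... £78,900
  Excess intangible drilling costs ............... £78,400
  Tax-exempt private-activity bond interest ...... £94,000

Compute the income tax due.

£166,284

Alternative floor tax:
  Adjusted income: £697,500 + £78,900 + £78,400 + £94,000 = £948,800
  Less exemption £25,000 → base £923,800
  £923,800 × 18% = £166,284

Mainline income levy:
  £334,000 × 12% = £40,080
  £188,000 × 16% = £30,080
  £175,500 × 27% = £47,385
  → £117,545

£166,284 > £117,545, so the alternative floor tax is the binding amount.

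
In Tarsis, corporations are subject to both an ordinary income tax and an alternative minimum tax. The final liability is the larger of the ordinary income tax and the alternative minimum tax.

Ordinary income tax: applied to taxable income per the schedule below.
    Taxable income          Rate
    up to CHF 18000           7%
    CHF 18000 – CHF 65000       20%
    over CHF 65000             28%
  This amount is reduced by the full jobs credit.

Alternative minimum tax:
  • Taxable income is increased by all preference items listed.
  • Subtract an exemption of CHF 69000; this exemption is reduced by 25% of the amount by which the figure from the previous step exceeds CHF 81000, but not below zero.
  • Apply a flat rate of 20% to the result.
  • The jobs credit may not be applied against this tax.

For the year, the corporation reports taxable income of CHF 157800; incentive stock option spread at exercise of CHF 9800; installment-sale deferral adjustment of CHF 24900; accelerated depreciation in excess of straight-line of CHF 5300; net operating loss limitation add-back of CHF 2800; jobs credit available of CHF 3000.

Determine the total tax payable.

Alternative minimum tax:
  Adjusted income: CHF 157800 + CHF 9800 + CHF 24900 + CHF 5300 + CHF 2800 = CHF 200600
  Exemption: CHF 69000 − 25% × (CHF 200600 − CHF 81000) = CHF 69000 − CHF 29900 = CHF 39100
  Base: CHF 200600 − CHF 39100 = CHF 161500
  CHF 161500 × 20% = CHF 32300

Ordinary income tax:
  CHF 18000 × 7% = CHF 1260
  CHF 47000 × 20% = CHF 9400
  CHF 92800 × 28% = CHF 25984
  → CHF 36644
  Less jobs credit CHF 3000 → CHF 33644

CHF 33644 > CHF 32300, so the ordinary income tax governs.

CHF 33644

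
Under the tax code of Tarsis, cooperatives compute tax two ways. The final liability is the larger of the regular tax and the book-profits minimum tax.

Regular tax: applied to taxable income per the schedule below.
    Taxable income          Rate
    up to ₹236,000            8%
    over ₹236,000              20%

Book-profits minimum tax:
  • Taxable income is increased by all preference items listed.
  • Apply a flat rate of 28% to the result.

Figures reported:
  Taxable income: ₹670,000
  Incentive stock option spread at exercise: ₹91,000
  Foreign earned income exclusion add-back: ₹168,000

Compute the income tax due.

Book-profits minimum tax:
  Adjusted income: ₹670,000 + ₹91,000 + ₹168,000 = ₹929,000
  ₹929,000 × 28% = ₹260,120

Regular tax:
  ₹236,000 × 8% = ₹18,880
  ₹434,000 × 20% = ₹86,800
  → ₹105,680

₹260,120 > ₹105,680, so the book-profits minimum tax is the binding amount.

₹260,120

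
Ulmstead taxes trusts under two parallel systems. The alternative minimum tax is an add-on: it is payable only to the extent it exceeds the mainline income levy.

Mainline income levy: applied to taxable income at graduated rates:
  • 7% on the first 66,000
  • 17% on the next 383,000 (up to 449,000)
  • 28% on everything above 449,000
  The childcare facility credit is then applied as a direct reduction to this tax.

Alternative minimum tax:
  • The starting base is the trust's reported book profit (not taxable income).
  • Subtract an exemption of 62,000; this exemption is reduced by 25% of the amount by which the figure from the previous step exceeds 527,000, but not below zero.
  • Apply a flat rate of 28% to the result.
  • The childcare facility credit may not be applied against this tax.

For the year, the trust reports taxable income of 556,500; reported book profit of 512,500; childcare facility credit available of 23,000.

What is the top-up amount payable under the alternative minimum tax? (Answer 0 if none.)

49,310

Alternative minimum tax:
  Base (reported book profit): 512,500
  Exemption: 512,500 ≤ 527,000, so full 62,000 applies
  Base: 512,500 − 62,000 = 450,500
  450,500 × 28% = 126,140

Mainline income levy:
  66,000 × 7% = 4,620
  383,000 × 17% = 65,110
  107,500 × 28% = 30,100
  → 99,830
  Less childcare facility credit 23,000 → 76,830

Excess of alternative minimum tax over mainline income levy: 126,140 − 76,830 = 49,310.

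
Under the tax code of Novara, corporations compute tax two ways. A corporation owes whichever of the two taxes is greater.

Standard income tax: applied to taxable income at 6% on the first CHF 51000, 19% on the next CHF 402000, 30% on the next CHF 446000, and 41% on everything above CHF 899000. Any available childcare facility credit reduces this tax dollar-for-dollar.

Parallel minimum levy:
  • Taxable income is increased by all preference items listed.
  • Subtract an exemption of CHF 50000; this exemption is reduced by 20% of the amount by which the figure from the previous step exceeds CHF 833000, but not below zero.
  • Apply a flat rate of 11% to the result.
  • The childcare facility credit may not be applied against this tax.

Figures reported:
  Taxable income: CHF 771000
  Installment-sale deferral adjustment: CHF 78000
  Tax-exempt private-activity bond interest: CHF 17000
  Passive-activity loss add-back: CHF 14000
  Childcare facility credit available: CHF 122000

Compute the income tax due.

Parallel minimum levy:
  Adjusted income: CHF 771000 + CHF 78000 + CHF 17000 + CHF 14000 = CHF 880000
  Exemption: CHF 50000 − 20% × (CHF 880000 − CHF 833000) = CHF 50000 − CHF 9400 = CHF 40600
  Base: CHF 880000 − CHF 40600 = CHF 839400
  CHF 839400 × 11% = CHF 92334

Standard income tax:
  CHF 51000 × 6% = CHF 3060
  CHF 402000 × 19% = CHF 76380
  CHF 318000 × 30% = CHF 95400
  → CHF 174840
  Less childcare facility credit CHF 122000 → CHF 52840

CHF 92334 > CHF 52840, so the parallel minimum levy is the binding amount.

CHF 92334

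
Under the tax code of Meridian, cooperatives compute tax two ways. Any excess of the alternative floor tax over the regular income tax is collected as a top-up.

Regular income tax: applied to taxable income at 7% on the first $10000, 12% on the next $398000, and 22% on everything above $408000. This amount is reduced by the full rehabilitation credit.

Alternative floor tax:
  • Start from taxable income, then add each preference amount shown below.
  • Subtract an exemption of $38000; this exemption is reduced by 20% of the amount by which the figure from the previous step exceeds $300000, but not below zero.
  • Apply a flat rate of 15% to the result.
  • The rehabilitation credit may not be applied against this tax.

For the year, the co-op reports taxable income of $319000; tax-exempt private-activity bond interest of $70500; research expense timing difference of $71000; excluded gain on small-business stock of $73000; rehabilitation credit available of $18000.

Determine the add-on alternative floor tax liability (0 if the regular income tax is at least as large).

$60245

Regular income tax:
  $10000 × 7% = $700
  $309000 × 12% = $37080
  → $37780
  Less rehabilitation credit $18000 → $19780

Alternative floor tax:
  Adjusted income: $319000 + $70500 + $71000 + $73000 = $533500
  Exemption: 20% × ($533500 − $300000) = $46700 ≥ $38000, so the exemption is fully phased out
  Base: $533500 − $0 = $533500
  $533500 × 15% = $80025

Excess of alternative floor tax over regular income tax: $80025 − $19780 = $60245.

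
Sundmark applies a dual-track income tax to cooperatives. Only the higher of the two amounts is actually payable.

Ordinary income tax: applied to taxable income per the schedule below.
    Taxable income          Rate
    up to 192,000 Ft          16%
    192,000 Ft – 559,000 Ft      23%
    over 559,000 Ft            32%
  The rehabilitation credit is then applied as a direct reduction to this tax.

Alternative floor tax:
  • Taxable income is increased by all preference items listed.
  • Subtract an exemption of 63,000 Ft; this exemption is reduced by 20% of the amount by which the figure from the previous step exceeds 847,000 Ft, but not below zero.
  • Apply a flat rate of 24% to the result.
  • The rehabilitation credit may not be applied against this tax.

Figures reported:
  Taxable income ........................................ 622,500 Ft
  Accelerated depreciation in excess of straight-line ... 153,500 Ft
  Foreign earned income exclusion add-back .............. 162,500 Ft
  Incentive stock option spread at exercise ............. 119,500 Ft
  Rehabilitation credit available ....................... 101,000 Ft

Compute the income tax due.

248,928 Ft

Ordinary income tax:
  192,000 Ft × 16% = 30,720 Ft
  367,000 Ft × 23% = 84,410 Ft
  63,500 Ft × 32% = 20,320 Ft
  → 135,450 Ft
  Less rehabilitation credit 101,000 Ft → 34,450 Ft

Alternative floor tax:
  Adjusted income: 622,500 Ft + 153,500 Ft + 162,500 Ft + 119,500 Ft = 1,058,000 Ft
  Exemption: 63,000 Ft − 20% × (1,058,000 Ft − 847,000 Ft) = 63,000 Ft − 42,200 Ft = 20,800 Ft
  Base: 1,058,000 Ft − 20,800 Ft = 1,037,200 Ft
  1,037,200 Ft × 24% = 248,928 Ft

248,928 Ft > 34,450 Ft, so the alternative floor tax is the binding amount.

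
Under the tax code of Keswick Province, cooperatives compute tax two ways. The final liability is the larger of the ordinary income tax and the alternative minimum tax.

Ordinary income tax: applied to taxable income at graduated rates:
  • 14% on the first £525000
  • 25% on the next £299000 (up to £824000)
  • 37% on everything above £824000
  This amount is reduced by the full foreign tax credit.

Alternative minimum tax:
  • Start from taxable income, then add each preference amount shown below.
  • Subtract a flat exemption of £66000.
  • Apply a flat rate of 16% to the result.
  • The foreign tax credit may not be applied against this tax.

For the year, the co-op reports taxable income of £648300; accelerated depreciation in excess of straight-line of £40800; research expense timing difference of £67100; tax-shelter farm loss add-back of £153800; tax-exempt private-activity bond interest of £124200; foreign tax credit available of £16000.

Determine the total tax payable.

£154912

Alternative minimum tax:
  Adjusted income: £648300 + £40800 + £67100 + £153800 + £124200 = £1034200
  Less exemption £66000 → base £968200
  £968200 × 16% = £154912

Ordinary income tax:
  £525000 × 14% = £73500
  £123300 × 25% = £30825
  → £104325
  Less foreign tax credit £16000 → £88325

£154912 > £88325, so the alternative minimum tax is the binding amount.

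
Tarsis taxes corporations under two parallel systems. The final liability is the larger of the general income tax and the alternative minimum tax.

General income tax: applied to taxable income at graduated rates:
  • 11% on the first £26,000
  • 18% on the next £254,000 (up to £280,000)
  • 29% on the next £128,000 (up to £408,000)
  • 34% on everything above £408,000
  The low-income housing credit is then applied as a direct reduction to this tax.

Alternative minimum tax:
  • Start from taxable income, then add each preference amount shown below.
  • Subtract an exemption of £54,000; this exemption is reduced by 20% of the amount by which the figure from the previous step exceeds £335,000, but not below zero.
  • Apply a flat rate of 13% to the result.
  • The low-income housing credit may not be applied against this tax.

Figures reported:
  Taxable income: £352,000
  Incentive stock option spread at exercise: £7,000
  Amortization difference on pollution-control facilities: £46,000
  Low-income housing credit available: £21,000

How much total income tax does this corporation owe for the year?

£48,460

General income tax:
  £26,000 × 11% = £2,860
  £254,000 × 18% = £45,720
  £72,000 × 29% = £20,880
  → £69,460
  Less low-income housing credit £21,000 → £48,460

Alternative minimum tax:
  Adjusted income: £352,000 + £7,000 + £46,000 = £405,000
  Exemption: £54,000 − 20% × (£405,000 − £335,000) = £54,000 − £14,000 = £40,000
  Base: £405,000 − £40,000 = £365,000
  £365,000 × 13% = £47,450

£48,460 > £47,450, so the general income tax governs.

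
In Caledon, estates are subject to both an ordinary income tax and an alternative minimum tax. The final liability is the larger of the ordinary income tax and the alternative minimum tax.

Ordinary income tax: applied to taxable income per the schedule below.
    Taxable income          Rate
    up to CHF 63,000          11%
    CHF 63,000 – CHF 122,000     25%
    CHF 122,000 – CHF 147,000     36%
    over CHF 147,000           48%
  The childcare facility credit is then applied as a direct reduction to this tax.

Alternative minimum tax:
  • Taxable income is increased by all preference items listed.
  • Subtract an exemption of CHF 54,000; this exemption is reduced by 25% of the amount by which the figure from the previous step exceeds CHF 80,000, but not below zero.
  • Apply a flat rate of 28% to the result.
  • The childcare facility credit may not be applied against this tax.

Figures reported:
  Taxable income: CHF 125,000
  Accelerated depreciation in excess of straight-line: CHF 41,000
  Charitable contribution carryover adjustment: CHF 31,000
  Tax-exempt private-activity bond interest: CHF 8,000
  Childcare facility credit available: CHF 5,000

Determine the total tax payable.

Ordinary income tax:
  CHF 63,000 × 11% = CHF 6,930
  CHF 59,000 × 25% = CHF 14,750
  CHF 3,000 × 36% = CHF 1,080
  → CHF 22,760
  Less childcare facility credit CHF 5,000 → CHF 17,760

Alternative minimum tax:
  Adjusted income: CHF 125,000 + CHF 41,000 + CHF 31,000 + CHF 8,000 = CHF 205,000
  Exemption: CHF 54,000 − 25% × (CHF 205,000 − CHF 80,000) = CHF 54,000 − CHF 31,250 = CHF 22,750
  Base: CHF 205,000 − CHF 22,750 = CHF 182,250
  CHF 182,250 × 28% = CHF 51,030

CHF 51,030 > CHF 17,760, so the alternative minimum tax is the binding amount.

CHF 51,030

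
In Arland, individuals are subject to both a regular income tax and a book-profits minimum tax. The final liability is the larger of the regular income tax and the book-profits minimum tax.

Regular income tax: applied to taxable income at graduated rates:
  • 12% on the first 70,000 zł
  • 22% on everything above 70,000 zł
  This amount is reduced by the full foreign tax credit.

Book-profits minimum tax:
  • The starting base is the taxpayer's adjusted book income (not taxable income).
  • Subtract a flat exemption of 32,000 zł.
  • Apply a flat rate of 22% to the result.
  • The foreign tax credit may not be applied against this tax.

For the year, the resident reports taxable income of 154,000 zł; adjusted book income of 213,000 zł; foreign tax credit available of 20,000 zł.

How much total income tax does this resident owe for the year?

Regular income tax:
  70,000 zł × 12% = 8,400 zł
  84,000 zł × 22% = 18,480 zł
  → 26,880 zł
  Less foreign tax credit 20,000 zł → 6,880 zł

Book-profits minimum tax:
  Base (adjusted book income): 213,000 zł
  Less exemption 32,000 zł → base 181,000 zł
  181,000 zł × 22% = 39,820 zł

39,820 zł > 6,880 zł, so the book-profits minimum tax is the binding amount.

39,820 zł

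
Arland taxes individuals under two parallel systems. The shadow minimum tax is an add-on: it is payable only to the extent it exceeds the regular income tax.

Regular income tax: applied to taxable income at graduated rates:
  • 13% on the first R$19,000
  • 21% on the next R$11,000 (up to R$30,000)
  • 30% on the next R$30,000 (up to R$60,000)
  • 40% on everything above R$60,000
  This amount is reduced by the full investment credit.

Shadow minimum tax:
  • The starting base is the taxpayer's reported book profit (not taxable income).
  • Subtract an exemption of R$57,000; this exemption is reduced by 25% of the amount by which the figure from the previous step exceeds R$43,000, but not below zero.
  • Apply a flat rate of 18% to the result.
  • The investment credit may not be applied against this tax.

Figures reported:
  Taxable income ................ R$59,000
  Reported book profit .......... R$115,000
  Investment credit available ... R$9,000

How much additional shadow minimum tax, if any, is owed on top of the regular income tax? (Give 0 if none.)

R$9,200

Shadow minimum tax:
  Base (reported book profit): R$115,000
  Exemption: R$57,000 − 25% × (R$115,000 − R$43,000) = R$57,000 − R$18,000 = R$39,000
  Base: R$115,000 − R$39,000 = R$76,000
  R$76,000 × 18% = R$13,680

Regular income tax:
  R$19,000 × 13% = R$2,470
  R$11,000 × 21% = R$2,310
  R$29,000 × 30% = R$8,700
  → R$13,480
  Less investment credit R$9,000 → R$4,480

Excess of shadow minimum tax over regular income tax: R$13,680 − R$4,480 = R$9,200.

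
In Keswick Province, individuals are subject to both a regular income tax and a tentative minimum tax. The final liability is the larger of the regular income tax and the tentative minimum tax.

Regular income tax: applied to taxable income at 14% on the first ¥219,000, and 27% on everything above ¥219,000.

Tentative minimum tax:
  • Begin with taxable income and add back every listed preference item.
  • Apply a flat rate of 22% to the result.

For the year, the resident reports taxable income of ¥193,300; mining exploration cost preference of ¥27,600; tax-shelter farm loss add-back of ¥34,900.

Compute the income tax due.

¥56,276

Regular income tax:
  ¥193,300 × 14% = ¥27,062

Tentative minimum tax:
  Adjusted income: ¥193,300 + ¥27,600 + ¥34,900 = ¥255,800
  ¥255,800 × 22% = ¥56,276

¥56,276 > ¥27,062, so the tentative minimum tax is the binding amount.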